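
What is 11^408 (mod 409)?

1

11^1 ≡ 11 (mod 409)
11^2 ≡ 11^2 = 121 ≡ 121 (mod 409)
11^4 ≡ 121^2 = 14641 ≡ 326 (mod 409)
11^8 ≡ 326^2 = 106276 ≡ 345 (mod 409)
11^16 ≡ 345^2 = 119025 ≡ 6 (mod 409)
11^32 ≡ 6^2 = 36 ≡ 36 (mod 409)
11^64 ≡ 36^2 = 1296 ≡ 69 (mod 409)
11^128 ≡ 69^2 = 4761 ≡ 262 (mod 409)
11^256 ≡ 262^2 = 68644 ≡ 341 (mod 409)
408 = 256 + 128 + 16 + 8 in binary powers of 2.
So 11^408 ≡ 341 · 262 · 6 · 345 ≡ 1 (mod 409).
Since the result is 1, base 11 gives no evidence that 409 is composite.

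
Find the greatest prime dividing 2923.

2923 = 37 · 79
79 is prime.
So 2923 = 37 · 79; the largest prime factor is 79.

79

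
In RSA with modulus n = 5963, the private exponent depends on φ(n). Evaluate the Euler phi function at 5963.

5808

Factor: 5963 = 67 · 89.
φ(5963) = (67−1) · (89−1) = 66 · 88 = 5808.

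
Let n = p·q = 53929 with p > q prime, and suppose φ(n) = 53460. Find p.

271

φ(n) = (p−1)(q−1) = n − (p+q) + 1, so p + q = 53929 − 53460 + 1 = 470.
p and q are the roots of t² − 470t + 53929 = 0.
Discriminant: 470² − 4·53929 = 220900 − 215716 = 5184; √5184 = 72.
q = (470 − 72)/2 = 199, p = (470 + 72)/2 = 271.
Check: 199 · 271 = 53929.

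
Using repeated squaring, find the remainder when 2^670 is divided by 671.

2^1 ≡ 2 (mod 671)
2^2 ≡ 2^2 = 4 ≡ 4 (mod 671)
2^4 ≡ 4^2 = 16 ≡ 16 (mod 671)
2^8 ≡ 16^2 = 256 ≡ 256 (mod 671)
2^16 ≡ 256^2 = 65536 ≡ 449 (mod 671)
2^32 ≡ 449^2 = 201601 ≡ 301 (mod 671)
2^64 ≡ 301^2 = 90601 ≡ 16 (mod 671)
2^128 ≡ 16^2 = 256 ≡ 256 (mod 671)
2^256 ≡ 256^2 = 65536 ≡ 449 (mod 671)
2^512 ≡ 449^2 = 201601 ≡ 301 (mod 671)
670 = 512 + 128 + 16 + 8 + 4 + 2 in binary powers of 2.
So 2^670 ≡ 301 · 256 · 449 · 256 · 16 · 4 ≡ 353 (mod 671).
Since 353 ≠ 1, base 2 is a Fermat witness: 671 is composite.

353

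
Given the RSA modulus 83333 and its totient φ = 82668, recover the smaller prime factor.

φ(n) = (p−1)(q−1) = n − (p+q) + 1, so p + q = 83333 − 82668 + 1 = 666.
p and q are the roots of t² − 666t + 83333 = 0.
Discriminant: 666² − 4·83333 = 443556 − 333332 = 110224; √110224 = 332.
q = (666 − 332)/2 = 167, p = (666 + 332)/2 = 499.
Check: 167 · 499 = 83333.

167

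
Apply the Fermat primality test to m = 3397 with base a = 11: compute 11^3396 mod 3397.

11^1 ≡ 11 (mod 3397)
11^2 ≡ 11^2 = 121 ≡ 121 (mod 3397)
11^4 ≡ 121^2 = 14641 ≡ 1053 (mod 3397)
11^8 ≡ 1053^2 = 1108809 ≡ 1387 (mod 3397)
11^16 ≡ 1387^2 = 1923769 ≡ 1067 (mod 3397)
11^32 ≡ 1067^2 = 1138489 ≡ 494 (mod 3397)
11^64 ≡ 494^2 = 244036 ≡ 2849 (mod 3397)
11^128 ≡ 2849^2 = 8116801 ≡ 1368 (mod 3397)
11^256 ≡ 1368^2 = 1871424 ≡ 3074 (mod 3397)
11^512 ≡ 3074^2 = 9449476 ≡ 2419 (mod 3397)
11^1024 ≡ 2419^2 = 5851561 ≡ 1927 (mod 3397)
11^2048 ≡ 1927^2 = 3713329 ≡ 408 (mod 3397)
3396 = 2048 + 1024 + 256 + 64 + 4 in binary powers of 2.
So 11^3396 ≡ 408 · 1927 · 3074 · 2849 · 1053 ≡ 699 (mod 3397).
Since 699 ≠ 1, base 11 is a Fermat witness: 3397 is composite.

699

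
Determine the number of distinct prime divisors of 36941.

36941 = 17 · 2173
2173 = 41 · 53
36941 = 17 · 41 · 53, which has 3 distinct prime factors.

3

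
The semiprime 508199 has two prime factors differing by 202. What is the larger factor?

821

Since p = q + 202, we have 508199 = q(q + 202), so q² + 202q − 508199 = 0.
Discriminant: 202² + 4·508199 = 40804 + 2032796 = 2073600; √2073600 = 1440.
q = (−202 + 1440)/2 = 619, and p = q + 202 = 821.
Check: 619 · 821 = 508199.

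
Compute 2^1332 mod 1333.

4

2^1 ≡ 2 (mod 1333)
2^2 ≡ 2^2 = 4 ≡ 4 (mod 1333)
2^4 ≡ 4^2 = 16 ≡ 16 (mod 1333)
2^8 ≡ 16^2 = 256 ≡ 256 (mod 1333)
2^16 ≡ 256^2 = 65536 ≡ 219 (mod 1333)
2^32 ≡ 219^2 = 47961 ≡ 1306 (mod 1333)
2^64 ≡ 1306^2 = 1705636 ≡ 729 (mod 1333)
2^128 ≡ 729^2 = 531441 ≡ 907 (mod 1333)
2^256 ≡ 907^2 = 822649 ≡ 188 (mod 1333)
2^512 ≡ 188^2 = 35344 ≡ 686 (mod 1333)
2^1024 ≡ 686^2 = 470596 ≡ 47 (mod 1333)
1332 = 1024 + 256 + 32 + 16 + 4 in binary powers of 2.
So 2^1332 ≡ 47 · 188 · 1306 · 219 · 16 ≡ 4 (mod 1333).
Since 4 ≠ 1, base 2 is a Fermat witness: 1333 is composite.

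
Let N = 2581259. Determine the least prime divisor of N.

53

2581259 is odd.
Digit sum 32, not divisible by 3.
Ends in 9: not divisible by 5.
7: 2581259 = 7·368751 + 2
11: 2581259 = 11·234659 + 10
13: 2581259 = 13·198558 + 5
17: 2581259 = 17·151838 + 13
19: 2581259 = 19·135855 + 14
23: 2581259 = 23·112228 + 15
29: 2581259 = 29·89008 + 27
31: 2581259 = 31·83266 + 13
37: 2581259 = 37·69763 + 28
41: 2581259 = 41·62957 + 22
43: 2581259 = 43·60029 + 12
47: 2581259 = 47·54920 + 19
53: 2581259 = 53·48703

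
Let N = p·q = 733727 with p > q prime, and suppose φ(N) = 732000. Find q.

φ(n) = (p−1)(q−1) = n − (p+q) + 1, so p + q = 733727 − 732000 + 1 = 1728.
p and q are the roots of t² − 1728t + 733727 = 0.
Discriminant: 1728² − 4·733727 = 2985984 − 2934908 = 51076; √51076 = 226.
q = (1728 − 226)/2 = 751, p = (1728 + 226)/2 = 977.
Check: 751 · 977 = 733727.

751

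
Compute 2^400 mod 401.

1

2^1 ≡ 2 (mod 401)
2^2 ≡ 2^2 = 4 ≡ 4 (mod 401)
2^4 ≡ 4^2 = 16 ≡ 16 (mod 401)
2^8 ≡ 16^2 = 256 ≡ 256 (mod 401)
2^16 ≡ 256^2 = 65536 ≡ 173 (mod 401)
2^32 ≡ 173^2 = 29929 ≡ 255 (mod 401)
2^64 ≡ 255^2 = 65025 ≡ 63 (mod 401)
2^128 ≡ 63^2 = 3969 ≡ 360 (mod 401)
2^256 ≡ 360^2 = 129600 ≡ 77 (mod 401)
400 = 256 + 128 + 16 in binary powers of 2.
So 2^400 ≡ 77 · 360 · 173 ≡ 1 (mod 401).
Since the result is 1, base 2 gives no evidence that 401 is composite.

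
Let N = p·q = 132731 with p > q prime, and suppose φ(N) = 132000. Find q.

331

φ(n) = (p−1)(q−1) = n − (p+q) + 1, so p + q = 132731 − 132000 + 1 = 732.
p and q are the roots of t² − 732t + 132731 = 0.
Discriminant: 732² − 4·132731 = 535824 − 530924 = 4900; √4900 = 70.
q = (732 − 70)/2 = 331, p = (732 + 70)/2 = 401.
Check: 331 · 401 = 132731.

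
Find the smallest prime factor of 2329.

2329 is odd.
Digit sum 16, not divisible by 3.
Ends in 9: not divisible by 5.
7: 2329 = 7·332 + 5
11: 2329 = 11·211 + 8
13: 2329 = 13·179 + 2
17: 2329 = 17·137

17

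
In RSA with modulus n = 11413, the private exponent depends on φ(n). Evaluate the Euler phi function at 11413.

11200

Factor: 11413 = 101 · 113.
φ(11413) = (101−1) · (113−1) = 100 · 112 = 11200.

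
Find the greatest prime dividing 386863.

386863 = 59 · 6557
6557 = 79 · 83
83 is prime.
So 386863 = 59 · 79 · 83; the largest prime factor is 83.

83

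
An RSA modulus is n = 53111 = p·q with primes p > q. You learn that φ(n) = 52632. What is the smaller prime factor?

φ(n) = (p−1)(q−1) = n − (p+q) + 1, so p + q = 53111 − 52632 + 1 = 480.
p and q are the roots of t² − 480t + 53111 = 0.
Discriminant: 480² − 4·53111 = 230400 − 212444 = 17956; √17956 = 134.
q = (480 − 134)/2 = 173, p = (480 + 134)/2 = 307.
Check: 173 · 307 = 53111.

173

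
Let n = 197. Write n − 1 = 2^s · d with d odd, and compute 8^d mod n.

14

197 − 1 = 196 = 2^2 · 49, so d = 49.
8^1 ≡ 8 (mod 197)
8^2 ≡ 8^2 = 64 ≡ 64 (mod 197)
8^4 ≡ 64^2 = 4096 ≡ 156 (mod 197)
8^8 ≡ 156^2 = 24336 ≡ 105 (mod 197)
8^16 ≡ 105^2 = 11025 ≡ 190 (mod 197)
8^32 ≡ 190^2 = 36100 ≡ 49 (mod 197)
49 = 32 + 16 + 1 in binary powers of 2.
So 8^49 ≡ 49 · 190 · 8 ≡ 14 (mod 197).
Squaring chain: 14 → 196; reaches −1, so base 8 does not prove 197 composite.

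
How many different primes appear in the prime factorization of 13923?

13923 = 3^2 · 1547
1547 = 7 · 221
221 = 13 · 17
13923 = 3^2 · 7 · 13 · 17, which has 4 distinct prime factors.

4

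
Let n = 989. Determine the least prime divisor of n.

989 is odd.
Digit sum 26, not divisible by 3.
Ends in 9: not divisible by 5.
7: 989 = 7·141 + 2
11: 989 = 11·89 + 10
13: 989 = 13·76 + 1
17: 989 = 17·58 + 3
19: 989 = 19·52 + 1
23: 989 = 23·43

23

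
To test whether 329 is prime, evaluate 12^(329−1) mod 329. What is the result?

12^1 ≡ 12 (mod 329)
12^2 ≡ 12^2 = 144 ≡ 144 (mod 329)
12^4 ≡ 144^2 = 20736 ≡ 9 (mod 329)
12^8 ≡ 9^2 = 81 ≡ 81 (mod 329)
12^16 ≡ 81^2 = 6561 ≡ 310 (mod 329)
12^32 ≡ 310^2 = 96100 ≡ 32 (mod 329)
12^64 ≡ 32^2 = 1024 ≡ 37 (mod 329)
12^128 ≡ 37^2 = 1369 ≡ 53 (mod 329)
12^256 ≡ 53^2 = 2809 ≡ 177 (mod 329)
328 = 256 + 64 + 8 in binary powers of 2.
So 12^328 ≡ 177 · 37 · 81 ≡ 121 (mod 329).
Since 121 ≠ 1, base 12 is a Fermat witness: 329 is composite.

121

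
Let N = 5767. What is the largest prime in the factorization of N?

79

5767 = 73 · 79
79 is prime.
So 5767 = 73 · 79; the largest prime factor is 79.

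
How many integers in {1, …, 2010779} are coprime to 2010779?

Factor: 2010779 = 59 · 173 · 197.
φ(2010779) = (59−1) · (173−1) · (197−1) = 58 · 172 · 196 = 1955296.

1955296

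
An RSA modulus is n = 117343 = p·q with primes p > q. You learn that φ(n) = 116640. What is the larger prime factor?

433

φ(n) = (p−1)(q−1) = n − (p+q) + 1, so p + q = 117343 − 116640 + 1 = 704.
p and q are the roots of t² − 704t + 117343 = 0.
Discriminant: 704² − 4·117343 = 495616 − 469372 = 26244; √26244 = 162.
q = (704 − 162)/2 = 271, p = (704 + 162)/2 = 433.
Check: 271 · 433 = 117343.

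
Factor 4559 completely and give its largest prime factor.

97

4559 = 47 · 97
97 is prime.
So 4559 = 47 · 97; the largest prime factor is 97.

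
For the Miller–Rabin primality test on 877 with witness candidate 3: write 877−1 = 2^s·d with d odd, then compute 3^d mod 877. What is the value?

877 − 1 = 876 = 2^2 · 219, so d = 219.
3^1 ≡ 3 (mod 877)
3^2 ≡ 3^2 = 9 ≡ 9 (mod 877)
3^4 ≡ 9^2 = 81 ≡ 81 (mod 877)
3^8 ≡ 81^2 = 6561 ≡ 422 (mod 877)
3^16 ≡ 422^2 = 178084 ≡ 53 (mod 877)
3^32 ≡ 53^2 = 2809 ≡ 178 (mod 877)
3^64 ≡ 178^2 = 31684 ≡ 112 (mod 877)
3^128 ≡ 112^2 = 12544 ≡ 266 (mod 877)
219 = 128 + 64 + 16 + 8 + 2 + 1 in binary powers of 2.
So 3^219 ≡ 266 · 112 · 53 · 422 · 9 · 3 ≡ 876 (mod 877).
Since 3^d ≡ 876 (mod 877), base 3 does not prove 877 composite.

876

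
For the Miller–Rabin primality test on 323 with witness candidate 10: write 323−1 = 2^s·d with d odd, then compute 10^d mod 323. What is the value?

323 − 1 = 322 = 2^1 · 161, so d = 161.
10^1 ≡ 10 (mod 323)
10^2 ≡ 10^2 = 100 ≡ 100 (mod 323)
10^4 ≡ 100^2 = 10000 ≡ 310 (mod 323)
10^8 ≡ 310^2 = 96100 ≡ 169 (mod 323)
10^16 ≡ 169^2 = 28561 ≡ 137 (mod 323)
10^32 ≡ 137^2 = 18769 ≡ 35 (mod 323)
10^64 ≡ 35^2 = 1225 ≡ 256 (mod 323)
10^128 ≡ 256^2 = 65536 ≡ 290 (mod 323)
161 = 128 + 32 + 1 in binary powers of 2.
So 10^161 ≡ 290 · 35 · 10 ≡ 78 (mod 323).
Squaring chain: 78; never reaches −1, so base 10 is a Miller–Rabin witness that 323 is composite.

78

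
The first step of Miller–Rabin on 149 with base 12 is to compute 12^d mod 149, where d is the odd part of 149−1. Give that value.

105

149 − 1 = 148 = 2^2 · 37, so d = 37.
12^1 ≡ 12 (mod 149)
12^2 ≡ 12^2 = 144 ≡ 144 (mod 149)
12^4 ≡ 144^2 = 20736 ≡ 25 (mod 149)
12^8 ≡ 25^2 = 625 ≡ 29 (mod 149)
12^16 ≡ 29^2 = 841 ≡ 96 (mod 149)
12^32 ≡ 96^2 = 9216 ≡ 127 (mod 149)
37 = 32 + 4 + 1 in binary powers of 2.
So 12^37 ≡ 127 · 25 · 12 ≡ 105 (mod 149).
Squaring chain: 105 → 148; reaches −1, so base 12 does not prove 149 composite.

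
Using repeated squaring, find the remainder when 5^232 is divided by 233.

5^1 ≡ 5 (mod 233)
5^2 ≡ 5^2 = 25 ≡ 25 (mod 233)
5^4 ≡ 25^2 = 625 ≡ 159 (mod 233)
5^8 ≡ 159^2 = 25281 ≡ 117 (mod 233)
5^16 ≡ 117^2 = 13689 ≡ 175 (mod 233)
5^32 ≡ 175^2 = 30625 ≡ 102 (mod 233)
5^64 ≡ 102^2 = 10404 ≡ 152 (mod 233)
5^128 ≡ 152^2 = 23104 ≡ 37 (mod 233)
232 = 128 + 64 + 32 + 8 in binary powers of 2.
So 5^232 ≡ 37 · 152 · 102 · 117 ≡ 1 (mod 233).
Since the result is 1, base 5 gives no evidence that 233 is composite.

1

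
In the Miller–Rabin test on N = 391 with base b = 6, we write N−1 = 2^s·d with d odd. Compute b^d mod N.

391 − 1 = 390 = 2^1 · 195, so d = 195.
6^1 ≡ 6 (mod 391)
6^2 ≡ 6^2 = 36 ≡ 36 (mod 391)
6^4 ≡ 36^2 = 1296 ≡ 123 (mod 391)
6^8 ≡ 123^2 = 15129 ≡ 271 (mod 391)
6^16 ≡ 271^2 = 73441 ≡ 324 (mod 391)
6^32 ≡ 324^2 = 104976 ≡ 188 (mod 391)
6^64 ≡ 188^2 = 35344 ≡ 154 (mod 391)
6^128 ≡ 154^2 = 23716 ≡ 256 (mod 391)
195 = 128 + 64 + 2 + 1 in binary powers of 2.
So 6^195 ≡ 256 · 154 · 36 · 6 ≡ 386 (mod 391).
Squaring chain: 386; never reaches −1, so base 6 is a Miller–Rabin witness that 391 is composite.

386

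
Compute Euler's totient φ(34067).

Factor: 34067 = 11 · 19 · 163.
φ(34067) = (11−1) · (19−1) · (163−1) = 10 · 18 · 162 = 29160.

29160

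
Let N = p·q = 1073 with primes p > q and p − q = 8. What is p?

Since p = q + 8, we have 1073 = q(q + 8), so q² + 8q − 1073 = 0.
Discriminant: 8² + 4·1073 = 64 + 4292 = 4356; √4356 = 66.
q = (−8 + 66)/2 = 29, and p = q + 8 = 37.
Check: 29 · 37 = 1073.

37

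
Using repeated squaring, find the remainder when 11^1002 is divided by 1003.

11^1 ≡ 11 (mod 1003)
11^2 ≡ 11^2 = 121 ≡ 121 (mod 1003)
11^4 ≡ 121^2 = 14641 ≡ 599 (mod 1003)
11^8 ≡ 599^2 = 358801 ≡ 730 (mod 1003)
11^16 ≡ 730^2 = 532900 ≡ 307 (mod 1003)
11^32 ≡ 307^2 = 94249 ≡ 970 (mod 1003)
11^64 ≡ 970^2 = 940900 ≡ 86 (mod 1003)
11^128 ≡ 86^2 = 7396 ≡ 375 (mod 1003)
11^256 ≡ 375^2 = 140625 ≡ 205 (mod 1003)
11^512 ≡ 205^2 = 42025 ≡ 902 (mod 1003)
1002 = 512 + 256 + 128 + 64 + 32 + 8 + 2 in binary powers of 2.
So 11^1002 ≡ 902 · 205 · 375 · 86 · 970 · 730 · 121 ≡ 661 (mod 1003).
Since 661 ≠ 1, base 11 is a Fermat witness: 1003 is composite.

661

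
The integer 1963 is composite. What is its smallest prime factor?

1963 is odd.
Digit sum 19, not divisible by 3.
Ends in 3: not divisible by 5.
7: 1963 = 7·280 + 3
11: 1963 = 11·178 + 5
13: 1963 = 13·151

13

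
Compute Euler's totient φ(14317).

14076

Factor: 14317 = 103 · 139.
φ(14317) = (103−1) · (139−1) = 102 · 138 = 14076.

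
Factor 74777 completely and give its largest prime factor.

74777 = 37 · 2021
2021 = 43 · 47
47 is prime.
So 74777 = 37 · 43 · 47; the largest prime factor is 47.

47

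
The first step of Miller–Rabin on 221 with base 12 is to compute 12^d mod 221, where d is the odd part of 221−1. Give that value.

194

221 − 1 = 220 = 2^2 · 55, so d = 55.
12^1 ≡ 12 (mod 221)
12^2 ≡ 12^2 = 144 ≡ 144 (mod 221)
12^4 ≡ 144^2 = 20736 ≡ 183 (mod 221)
12^8 ≡ 183^2 = 33489 ≡ 118 (mod 221)
12^16 ≡ 118^2 = 13924 ≡ 1 (mod 221)
12^32 ≡ 1^2 = 1 ≡ 1 (mod 221)
55 = 32 + 16 + 4 + 2 + 1 in binary powers of 2.
So 12^55 ≡ 1 · 1 · 183 · 144 · 12 ≡ 194 (mod 221).
Squaring chain: 194 → 66; never reaches −1, so base 12 is a Miller–Rabin witness that 221 is composite.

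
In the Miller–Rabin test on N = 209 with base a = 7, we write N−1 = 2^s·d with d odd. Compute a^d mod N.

178

209 − 1 = 208 = 2^4 · 13, so d = 13.
7^1 ≡ 7 (mod 209)
7^2 ≡ 7^2 = 49 ≡ 49 (mod 209)
7^4 ≡ 49^2 = 2401 ≡ 102 (mod 209)
7^8 ≡ 102^2 = 10404 ≡ 163 (mod 209)
13 = 8 + 4 + 1 in binary powers of 2.
So 7^13 ≡ 163 · 102 · 7 ≡ 178 (mod 209).
Squaring chain: 178 → 125 → 159 → 201; never reaches −1, so base 7 is a Miller–Rabin witness that 209 is composite.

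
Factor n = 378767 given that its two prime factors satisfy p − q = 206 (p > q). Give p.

727

Since p = q + 206, we have 378767 = q(q + 206), so q² + 206q − 378767 = 0.
Discriminant: 206² + 4·378767 = 42436 + 1515068 = 1557504; √1557504 = 1248.
q = (−206 + 1248)/2 = 521, and p = q + 206 = 727.
Check: 521 · 727 = 378767.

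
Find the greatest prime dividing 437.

23

437 = 19 · 23
23 is prime.
So 437 = 19 · 23; the largest prime factor is 23.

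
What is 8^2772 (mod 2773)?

8^1 ≡ 8 (mod 2773)
8^2 ≡ 8^2 = 64 ≡ 64 (mod 2773)
8^4 ≡ 64^2 = 4096 ≡ 1323 (mod 2773)
8^8 ≡ 1323^2 = 1750329 ≡ 566 (mod 2773)
8^16 ≡ 566^2 = 320356 ≡ 1461 (mod 2773)
8^32 ≡ 1461^2 = 2134521 ≡ 2084 (mod 2773)
8^64 ≡ 2084^2 = 4343056 ≡ 538 (mod 2773)
8^128 ≡ 538^2 = 289444 ≡ 1052 (mod 2773)
8^256 ≡ 1052^2 = 1106704 ≡ 277 (mod 2773)
8^512 ≡ 277^2 = 76729 ≡ 1858 (mod 2773)
8^1024 ≡ 1858^2 = 3452164 ≡ 2552 (mod 2773)
8^2048 ≡ 2552^2 = 6512704 ≡ 1700 (mod 2773)
2772 = 2048 + 512 + 128 + 64 + 16 + 4 in binary powers of 2.
So 8^2772 ≡ 1700 · 1858 · 1052 · 538 · 1461 · 1323 ≡ 1941 (mod 2773).
Since 1941 ≠ 1, base 8 is a Fermat witness: 2773 is composite.

1941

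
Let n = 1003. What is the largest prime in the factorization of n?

1003 = 17 · 59
59 is prime.
So 1003 = 17 · 59; the largest prime factor is 59.

59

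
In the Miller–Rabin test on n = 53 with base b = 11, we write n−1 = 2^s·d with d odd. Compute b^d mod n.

53 − 1 = 52 = 2^2 · 13, so d = 13.
11^1 ≡ 11 (mod 53)
11^2 ≡ 11^2 = 121 ≡ 15 (mod 53)
11^4 ≡ 15^2 = 225 ≡ 13 (mod 53)
11^8 ≡ 13^2 = 169 ≡ 10 (mod 53)
13 = 8 + 4 + 1 in binary powers of 2.
So 11^13 ≡ 10 · 13 · 11 ≡ 52 (mod 53).
Since 11^d ≡ 52 (mod 53), base 11 does not prove 53 composite.

52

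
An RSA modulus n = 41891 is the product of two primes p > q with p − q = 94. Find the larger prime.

Since p = q + 94, we have 41891 = q(q + 94), so q² + 94q − 41891 = 0.
Discriminant: 94² + 4·41891 = 8836 + 167564 = 176400; √176400 = 420.
q = (−94 + 420)/2 = 163, and p = q + 94 = 257.
Check: 163 · 257 = 41891.

257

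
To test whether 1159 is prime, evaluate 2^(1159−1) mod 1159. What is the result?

2^1 ≡ 2 (mod 1159)
2^2 ≡ 2^2 = 4 ≡ 4 (mod 1159)
2^4 ≡ 4^2 = 16 ≡ 16 (mod 1159)
2^8 ≡ 16^2 = 256 ≡ 256 (mod 1159)
2^16 ≡ 256^2 = 65536 ≡ 632 (mod 1159)
2^32 ≡ 632^2 = 399424 ≡ 728 (mod 1159)
2^64 ≡ 728^2 = 529984 ≡ 321 (mod 1159)
2^128 ≡ 321^2 = 103041 ≡ 1049 (mod 1159)
2^256 ≡ 1049^2 = 1100401 ≡ 510 (mod 1159)
2^512 ≡ 510^2 = 260100 ≡ 484 (mod 1159)
2^1024 ≡ 484^2 = 234256 ≡ 138 (mod 1159)
1158 = 1024 + 128 + 4 + 2 in binary powers of 2.
So 2^1158 ≡ 138 · 1049 · 16 · 4 ≡ 881 (mod 1159).
Since 881 ≠ 1, base 2 is a Fermat witness: 1159 is composite.

881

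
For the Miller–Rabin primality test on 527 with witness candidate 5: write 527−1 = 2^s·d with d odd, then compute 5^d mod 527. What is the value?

527 − 1 = 526 = 2^1 · 263, so d = 263.
5^1 ≡ 5 (mod 527)
5^2 ≡ 5^2 = 25 ≡ 25 (mod 527)
5^4 ≡ 25^2 = 625 ≡ 98 (mod 527)
5^8 ≡ 98^2 = 9604 ≡ 118 (mod 527)
5^16 ≡ 118^2 = 13924 ≡ 222 (mod 527)
5^32 ≡ 222^2 = 49284 ≡ 273 (mod 527)
5^64 ≡ 273^2 = 74529 ≡ 222 (mod 527)
5^128 ≡ 222^2 = 49284 ≡ 273 (mod 527)
5^256 ≡ 273^2 = 74529 ≡ 222 (mod 527)
263 = 256 + 4 + 2 + 1 in binary powers of 2.
So 5^263 ≡ 222 · 98 · 25 · 5 ≡ 180 (mod 527).
Squaring chain: 180; never reaches −1, so base 5 is a Miller–Rabin witness that 527 is composite.

180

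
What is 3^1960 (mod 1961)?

1106

3^1 ≡ 3 (mod 1961)
3^2 ≡ 3^2 = 9 ≡ 9 (mod 1961)
3^4 ≡ 9^2 = 81 ≡ 81 (mod 1961)
3^8 ≡ 81^2 = 6561 ≡ 678 (mod 1961)
3^16 ≡ 678^2 = 459684 ≡ 810 (mod 1961)
3^32 ≡ 810^2 = 656100 ≡ 1126 (mod 1961)
3^64 ≡ 1126^2 = 1267876 ≡ 1070 (mod 1961)
3^128 ≡ 1070^2 = 1144900 ≡ 1637 (mod 1961)
3^256 ≡ 1637^2 = 2679769 ≡ 1043 (mod 1961)
3^512 ≡ 1043^2 = 1087849 ≡ 1455 (mod 1961)
3^1024 ≡ 1455^2 = 2117025 ≡ 1106 (mod 1961)
1960 = 1024 + 512 + 256 + 128 + 32 + 8 in binary powers of 2.
So 3^1960 ≡ 1106 · 1455 · 1043 · 1637 · 1126 · 678 ≡ 1106 (mod 1961).
Since 1106 ≠ 1, base 3 is a Fermat witness: 1961 is composite.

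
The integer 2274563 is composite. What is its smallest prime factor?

2274563 is odd.
Digit sum 29, not divisible by 3.
Ends in 3: not divisible by 5.
7: 2274563 = 7·324937 + 4
11: 2274563 = 11·206778 + 5
13: 2274563 = 13·174966 + 5
17: 2274563 = 17·133797 + 14
19: 2274563 = 19·119713 + 16
23: 2274563 = 23·98894 + 1
29: 2274563 = 29·78433 + 6
31: 2274563 = 31·73373

31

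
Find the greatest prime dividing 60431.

60431 = 7 · 8633
8633 = 89 · 97
97 is prime.
So 60431 = 7 · 89 · 97; the largest prime factor is 97.

97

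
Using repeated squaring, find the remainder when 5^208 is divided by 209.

5^1 ≡ 5 (mod 209)
5^2 ≡ 5^2 = 25 ≡ 25 (mod 209)
5^4 ≡ 25^2 = 625 ≡ 207 (mod 209)
5^8 ≡ 207^2 = 42849 ≡ 4 (mod 209)
5^16 ≡ 4^2 = 16 ≡ 16 (mod 209)
5^32 ≡ 16^2 = 256 ≡ 47 (mod 209)
5^64 ≡ 47^2 = 2209 ≡ 119 (mod 209)
5^128 ≡ 119^2 = 14161 ≡ 158 (mod 209)
208 = 128 + 64 + 16 in binary powers of 2.
So 5^208 ≡ 158 · 119 · 16 ≡ 81 (mod 209).
Since 81 ≠ 1, base 5 is a Fermat witness: 209 is composite.

81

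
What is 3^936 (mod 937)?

1

3^1 ≡ 3 (mod 937)
3^2 ≡ 3^2 = 9 ≡ 9 (mod 937)
3^4 ≡ 9^2 = 81 ≡ 81 (mod 937)
3^8 ≡ 81^2 = 6561 ≡ 2 (mod 937)
3^16 ≡ 2^2 = 4 ≡ 4 (mod 937)
3^32 ≡ 4^2 = 16 ≡ 16 (mod 937)
3^64 ≡ 16^2 = 256 ≡ 256 (mod 937)
3^128 ≡ 256^2 = 65536 ≡ 883 (mod 937)
3^256 ≡ 883^2 = 779689 ≡ 105 (mod 937)
3^512 ≡ 105^2 = 11025 ≡ 718 (mod 937)
936 = 512 + 256 + 128 + 32 + 8 in binary powers of 2.
So 3^936 ≡ 718 · 105 · 883 · 16 · 2 ≡ 1 (mod 937).
Since the result is 1, base 3 gives no evidence that 937 is composite.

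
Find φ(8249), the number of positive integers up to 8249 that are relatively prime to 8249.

8064

Factor: 8249 = 73 · 113.
φ(8249) = (73−1) · (113−1) = 72 · 112 = 8064.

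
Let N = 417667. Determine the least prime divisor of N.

41

417667 is odd.
Digit sum 31, not divisible by 3.
Ends in 7: not divisible by 5.
7: 417667 = 7·59666 + 5
11: 417667 = 11·37969 + 8
13: 417667 = 13·32128 + 3
17: 417667 = 17·24568 + 11
19: 417667 = 19·21982 + 9
23: 417667 = 23·18159 + 10
29: 417667 = 29·14402 + 9
31: 417667 = 31·13473 + 4
37: 417667 = 37·11288 + 11
41: 417667 = 41·10187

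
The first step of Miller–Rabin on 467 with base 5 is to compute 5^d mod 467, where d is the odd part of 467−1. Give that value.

466

467 − 1 = 466 = 2^1 · 233, so d = 233.
5^1 ≡ 5 (mod 467)
5^2 ≡ 5^2 = 25 ≡ 25 (mod 467)
5^4 ≡ 25^2 = 625 ≡ 158 (mod 467)
5^8 ≡ 158^2 = 24964 ≡ 213 (mod 467)
5^16 ≡ 213^2 = 45369 ≡ 70 (mod 467)
5^32 ≡ 70^2 = 4900 ≡ 230 (mod 467)
5^64 ≡ 230^2 = 52900 ≡ 129 (mod 467)
5^128 ≡ 129^2 = 16641 ≡ 296 (mod 467)
233 = 128 + 64 + 32 + 8 + 1 in binary powers of 2.
So 5^233 ≡ 296 · 129 · 230 · 213 · 5 ≡ 466 (mod 467).
Since 5^d ≡ 466 (mod 467), base 5 does not prove 467 composite.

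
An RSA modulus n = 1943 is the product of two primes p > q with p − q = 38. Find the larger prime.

67

Since p = q + 38, we have 1943 = q(q + 38), so q² + 38q − 1943 = 0.
Discriminant: 38² + 4·1943 = 1444 + 7772 = 9216; √9216 = 96.
q = (−38 + 96)/2 = 29, and p = q + 38 = 67.
Check: 29 · 67 = 1943.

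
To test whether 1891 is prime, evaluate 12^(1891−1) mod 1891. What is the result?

12^1 ≡ 12 (mod 1891)
12^2 ≡ 12^2 = 144 ≡ 144 (mod 1891)
12^4 ≡ 144^2 = 20736 ≡ 1826 (mod 1891)
12^8 ≡ 1826^2 = 3334276 ≡ 443 (mod 1891)
12^16 ≡ 443^2 = 196249 ≡ 1476 (mod 1891)
12^32 ≡ 1476^2 = 2178576 ≡ 144 (mod 1891)
12^64 ≡ 144^2 = 20736 ≡ 1826 (mod 1891)
12^128 ≡ 1826^2 = 3334276 ≡ 443 (mod 1891)
12^256 ≡ 443^2 = 196249 ≡ 1476 (mod 1891)
12^512 ≡ 1476^2 = 2178576 ≡ 144 (mod 1891)
12^1024 ≡ 144^2 = 20736 ≡ 1826 (mod 1891)
1890 = 1024 + 512 + 256 + 64 + 32 + 2 in binary powers of 2.
So 12^1890 ≡ 1826 · 144 · 1476 · 1826 · 144 · 144 ≡ 1 (mod 1891).
Since the result is 1, base 12 gives no evidence that 1891 is composite.

1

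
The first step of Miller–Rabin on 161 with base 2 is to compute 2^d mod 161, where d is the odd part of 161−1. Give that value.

32

161 − 1 = 160 = 2^5 · 5, so d = 5.
2^1 ≡ 2 (mod 161)
2^2 ≡ 2^2 = 4 ≡ 4 (mod 161)
2^4 ≡ 4^2 = 16 ≡ 16 (mod 161)
5 = 4 + 1 in binary powers of 2.
So 2^5 ≡ 16 · 2 ≡ 32 (mod 161).
Squaring chain: 32 → 58 → 144 → 128 → 123; never reaches −1, so base 2 is a Miller–Rabin witness that 161 is composite.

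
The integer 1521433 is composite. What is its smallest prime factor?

1521433 is odd.
Digit sum 19, not divisible by 3.
Ends in 3: not divisible by 5.
7: 1521433 = 7·217347 + 4
11: 1521433 = 11·138312 + 1
13: 1521433 = 13·117033 + 4
17: 1521433 = 17·89496 + 1
19: 1521433 = 19·80075 + 8
23: 1521433 = 23·66149 + 6
29: 1521433 = 29·52463 + 6
31: 1521433 = 31·49078 + 15
37: 1521433 = 37·41119 + 30
41: 1521433 = 41·37108 + 5
43: 1521433 = 43·35382 + 7
47: 1521433 = 47·32370 + 43
53: 1521433 = 53·28706 + 15
59: 1521433 = 59·25787

59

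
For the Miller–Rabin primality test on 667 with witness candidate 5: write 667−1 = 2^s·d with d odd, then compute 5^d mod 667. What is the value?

667 − 1 = 666 = 2^1 · 333, so d = 333.
5^1 ≡ 5 (mod 667)
5^2 ≡ 5^2 = 25 ≡ 25 (mod 667)
5^4 ≡ 25^2 = 625 ≡ 625 (mod 667)
5^8 ≡ 625^2 = 390625 ≡ 430 (mod 667)
5^16 ≡ 430^2 = 184900 ≡ 141 (mod 667)
5^32 ≡ 141^2 = 19881 ≡ 538 (mod 667)
5^64 ≡ 538^2 = 289444 ≡ 633 (mod 667)
5^128 ≡ 633^2 = 400689 ≡ 489 (mod 667)
5^256 ≡ 489^2 = 239121 ≡ 335 (mod 667)
333 = 256 + 64 + 8 + 4 + 1 in binary powers of 2.
So 5^333 ≡ 335 · 633 · 430 · 625 · 5 ≡ 332 (mod 667).
Squaring chain: 332; never reaches −1, so base 5 is a Miller–Rabin witness that 667 is composite.

332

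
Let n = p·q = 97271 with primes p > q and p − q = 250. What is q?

211

Since p = q + 250, we have 97271 = q(q + 250), so q² + 250q − 97271 = 0.
Discriminant: 250² + 4·97271 = 62500 + 389084 = 451584; √451584 = 672.
q = (−250 + 672)/2 = 211, and p = q + 250 = 461.
Check: 211 · 461 = 97271.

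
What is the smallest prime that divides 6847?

6847 is odd.
Digit sum 25, not divisible by 3.
Ends in 7: not divisible by 5.
7: 6847 = 7·978 + 1
11: 6847 = 11·622 + 5
13: 6847 = 13·526 + 9
17: 6847 = 17·402 + 13
19: 6847 = 19·360 + 7
23: 6847 = 23·297 + 16
29: 6847 = 29·236 + 3
31: 6847 = 31·220 + 27
37: 6847 = 37·185 + 2
41: 6847 = 41·167

41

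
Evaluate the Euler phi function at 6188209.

6087600

Factor: 6188209 = 179 · 181 · 191.
φ(6188209) = (179−1) · (181−1) · (191−1) = 178 · 180 · 190 = 6087600.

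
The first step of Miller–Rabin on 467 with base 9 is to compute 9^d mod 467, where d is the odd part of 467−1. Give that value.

467 − 1 = 466 = 2^1 · 233, so d = 233.
9^1 ≡ 9 (mod 467)
9^2 ≡ 9^2 = 81 ≡ 81 (mod 467)
9^4 ≡ 81^2 = 6561 ≡ 23 (mod 467)
9^8 ≡ 23^2 = 529 ≡ 62 (mod 467)
9^16 ≡ 62^2 = 3844 ≡ 108 (mod 467)
9^32 ≡ 108^2 = 11664 ≡ 456 (mod 467)
9^64 ≡ 456^2 = 207936 ≡ 121 (mod 467)
9^128 ≡ 121^2 = 14641 ≡ 164 (mod 467)
233 = 128 + 64 + 32 + 8 + 1 in binary powers of 2.
So 9^233 ≡ 164 · 121 · 456 · 62 · 9 ≡ 1 (mod 467).
Since 9^d ≡ 1 (mod 467), base 9 does not prove 467 composite.

1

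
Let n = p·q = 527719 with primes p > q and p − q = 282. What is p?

Since p = q + 282, we have 527719 = q(q + 282), so q² + 282q − 527719 = 0.
Discriminant: 282² + 4·527719 = 79524 + 2110876 = 2190400; √2190400 = 1480.
q = (−282 + 1480)/2 = 599, and p = q + 282 = 881.
Check: 599 · 881 = 527719.

881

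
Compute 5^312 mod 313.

1

5^1 ≡ 5 (mod 313)
5^2 ≡ 5^2 = 25 ≡ 25 (mod 313)
5^4 ≡ 25^2 = 625 ≡ 312 (mod 313)
5^8 ≡ 312^2 = 97344 ≡ 1 (mod 313)
5^16 ≡ 1^2 = 1 ≡ 1 (mod 313)
5^32 ≡ 1^2 = 1 ≡ 1 (mod 313)
5^64 ≡ 1^2 = 1 ≡ 1 (mod 313)
5^128 ≡ 1^2 = 1 ≡ 1 (mod 313)
5^256 ≡ 1^2 = 1 ≡ 1 (mod 313)
312 = 256 + 32 + 16 + 8 in binary powers of 2.
So 5^312 ≡ 1 · 1 · 1 · 1 ≡ 1 (mod 313).
Since the result is 1, base 5 gives no evidence that 313 is composite.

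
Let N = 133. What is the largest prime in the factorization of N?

19

133 = 7 · 19
19 is prime.
So 133 = 7 · 19; the largest prime factor is 19.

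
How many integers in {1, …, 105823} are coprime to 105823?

97944

Factor: 105823 = 23 · 43 · 107.
φ(105823) = (23−1) · (43−1) · (107−1) = 22 · 42 · 106 = 97944.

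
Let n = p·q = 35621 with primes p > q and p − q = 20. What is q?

Since p = q + 20, we have 35621 = q(q + 20), so q² + 20q − 35621 = 0.
Discriminant: 20² + 4·35621 = 400 + 142484 = 142884; √142884 = 378.
q = (−20 + 378)/2 = 179, and p = q + 20 = 199.
Check: 179 · 199 = 35621.

179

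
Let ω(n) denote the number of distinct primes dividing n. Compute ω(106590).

106590 = 2 · 53295
53295 = 3 · 17765
17765 = 5 · 3553
3553 = 11 · 323
323 = 17 · 19
106590 = 2 · 3 · 5 · 11 · 17 · 19, which has 6 distinct prime factors.

6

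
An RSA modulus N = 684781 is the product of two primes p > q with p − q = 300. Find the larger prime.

Since p = q + 300, we have 684781 = q(q + 300), so q² + 300q − 684781 = 0.
Discriminant: 300² + 4·684781 = 90000 + 2739124 = 2829124; √2829124 = 1682.
q = (−300 + 1682)/2 = 691, and p = q + 300 = 991.
Check: 691 · 991 = 684781.

991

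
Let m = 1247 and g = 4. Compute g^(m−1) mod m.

4^1 ≡ 4 (mod 1247)
4^2 ≡ 4^2 = 16 ≡ 16 (mod 1247)
4^4 ≡ 16^2 = 256 ≡ 256 (mod 1247)
4^8 ≡ 256^2 = 65536 ≡ 692 (mod 1247)
4^16 ≡ 692^2 = 478864 ≡ 16 (mod 1247)
4^32 ≡ 16^2 = 256 ≡ 256 (mod 1247)
4^64 ≡ 256^2 = 65536 ≡ 692 (mod 1247)
4^128 ≡ 692^2 = 478864 ≡ 16 (mod 1247)
4^256 ≡ 16^2 = 256 ≡ 256 (mod 1247)
4^512 ≡ 256^2 = 65536 ≡ 692 (mod 1247)
4^1024 ≡ 692^2 = 478864 ≡ 16 (mod 1247)
1246 = 1024 + 128 + 64 + 16 + 8 + 4 + 2 in binary powers of 2.
So 4^1246 ≡ 16 · 16 · 692 · 16 · 692 · 256 · 16 ≡ 1 (mod 1247).
Since the result is 1, base 4 gives no evidence that 1247 is composite.

1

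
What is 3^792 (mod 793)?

131

3^1 ≡ 3 (mod 793)
3^2 ≡ 3^2 = 9 ≡ 9 (mod 793)
3^4 ≡ 9^2 = 81 ≡ 81 (mod 793)
3^8 ≡ 81^2 = 6561 ≡ 217 (mod 793)
3^16 ≡ 217^2 = 47089 ≡ 302 (mod 793)
3^32 ≡ 302^2 = 91204 ≡ 9 (mod 793)
3^64 ≡ 9^2 = 81 ≡ 81 (mod 793)
3^128 ≡ 81^2 = 6561 ≡ 217 (mod 793)
3^256 ≡ 217^2 = 47089 ≡ 302 (mod 793)
3^512 ≡ 302^2 = 91204 ≡ 9 (mod 793)
792 = 512 + 256 + 16 + 8 in binary powers of 2.
So 3^792 ≡ 9 · 302 · 302 · 217 ≡ 131 (mod 793).
Since 131 ≠ 1, base 3 is a Fermat witness: 793 is composite.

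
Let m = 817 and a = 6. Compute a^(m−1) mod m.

6^1 ≡ 6 (mod 817)
6^2 ≡ 6^2 = 36 ≡ 36 (mod 817)
6^4 ≡ 36^2 = 1296 ≡ 479 (mod 817)
6^8 ≡ 479^2 = 229441 ≡ 681 (mod 817)
6^16 ≡ 681^2 = 463761 ≡ 522 (mod 817)
6^32 ≡ 522^2 = 272484 ≡ 423 (mod 817)
6^64 ≡ 423^2 = 178929 ≡ 6 (mod 817)
6^128 ≡ 6^2 = 36 ≡ 36 (mod 817)
6^256 ≡ 36^2 = 1296 ≡ 479 (mod 817)
6^512 ≡ 479^2 = 229441 ≡ 681 (mod 817)
816 = 512 + 256 + 32 + 16 in binary powers of 2.
So 6^816 ≡ 681 · 479 · 423 · 522 ≡ 87 (mod 817).
Since 87 ≠ 1, base 6 is a Fermat witness: 817 is composite.

87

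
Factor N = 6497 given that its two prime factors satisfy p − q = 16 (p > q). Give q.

73

Since p = q + 16, we have 6497 = q(q + 16), so q² + 16q − 6497 = 0.
Discriminant: 16² + 4·6497 = 256 + 25988 = 26244; √26244 = 162.
q = (−16 + 162)/2 = 73, and p = q + 16 = 89.
Check: 73 · 89 = 6497.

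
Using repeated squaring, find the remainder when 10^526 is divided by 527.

10^1 ≡ 10 (mod 527)
10^2 ≡ 10^2 = 100 ≡ 100 (mod 527)
10^4 ≡ 100^2 = 10000 ≡ 514 (mod 527)
10^8 ≡ 514^2 = 264196 ≡ 169 (mod 527)
10^16 ≡ 169^2 = 28561 ≡ 103 (mod 527)
10^32 ≡ 103^2 = 10609 ≡ 69 (mod 527)
10^64 ≡ 69^2 = 4761 ≡ 18 (mod 527)
10^128 ≡ 18^2 = 324 ≡ 324 (mod 527)
10^256 ≡ 324^2 = 104976 ≡ 103 (mod 527)
10^512 ≡ 103^2 = 10609 ≡ 69 (mod 527)
526 = 512 + 8 + 4 + 2 in binary powers of 2.
So 10^526 ≡ 69 · 169 · 514 · 100 ≡ 382 (mod 527).
Since 382 ≠ 1, base 10 is a Fermat witness: 527 is composite.

382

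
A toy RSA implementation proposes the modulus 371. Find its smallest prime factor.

371 is odd.
Digit sum 11, not divisible by 3.
Ends in 1: not divisible by 5.
7: 371 = 7·53

7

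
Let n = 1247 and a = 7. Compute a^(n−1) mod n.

7^1 ≡ 7 (mod 1247)
7^2 ≡ 7^2 = 49 ≡ 49 (mod 1247)
7^4 ≡ 49^2 = 2401 ≡ 1154 (mod 1247)
7^8 ≡ 1154^2 = 1331716 ≡ 1167 (mod 1247)
7^16 ≡ 1167^2 = 1361889 ≡ 165 (mod 1247)
7^32 ≡ 165^2 = 27225 ≡ 1038 (mod 1247)
7^64 ≡ 1038^2 = 1077444 ≡ 36 (mod 1247)
7^128 ≡ 36^2 = 1296 ≡ 49 (mod 1247)
7^256 ≡ 49^2 = 2401 ≡ 1154 (mod 1247)
7^512 ≡ 1154^2 = 1331716 ≡ 1167 (mod 1247)
7^1024 ≡ 1167^2 = 1361889 ≡ 165 (mod 1247)
1246 = 1024 + 128 + 64 + 16 + 8 + 4 + 2 in binary powers of 2.
So 7^1246 ≡ 165 · 49 · 36 · 165 · 1167 · 1154 · 49 ≡ 552 (mod 1247).
Since 552 ≠ 1, base 7 is a Fermat witness: 1247 is composite.

552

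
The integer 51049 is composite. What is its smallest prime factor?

51049 is odd.
Digit sum 19, not divisible by 3.
Ends in 9: not divisible by 5.
7: 51049 = 7·7292 + 5
11: 51049 = 11·4640 + 9
13: 51049 = 13·3926 + 11
17: 51049 = 17·3002 + 15
19: 51049 = 19·2686 + 15
23: 51049 = 23·2219 + 12
29: 51049 = 29·1760 + 9
31: 51049 = 31·1646 + 23
37: 51049 = 37·1379 + 26
41: 51049 = 41·1245 + 4
43: 51049 = 43·1187 + 8
47: 51049 = 47·1086 + 7
53: 51049 = 53·963 + 10
59: 51049 = 59·865 + 14
61: 51049 = 61·836 + 53
67: 51049 = 67·761 + 62
71: 51049 = 71·719

71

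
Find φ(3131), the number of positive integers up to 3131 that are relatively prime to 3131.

3000

Factor: 3131 = 31 · 101.
φ(3131) = (31−1) · (101−1) = 30 · 100 = 3000.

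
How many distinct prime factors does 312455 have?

312455 = 5 · 62491
62491 = 11 · 5681
5681 = 13 · 437
437 = 19 · 23
312455 = 5 · 11 · 13 · 19 · 23, which has 5 distinct prime factors.

5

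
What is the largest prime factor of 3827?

89

3827 = 43 · 89
89 is prime.
So 3827 = 43 · 89; the largest prime factor is 89.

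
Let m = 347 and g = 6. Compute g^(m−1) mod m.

1

6^1 ≡ 6 (mod 347)
6^2 ≡ 6^2 = 36 ≡ 36 (mod 347)
6^4 ≡ 36^2 = 1296 ≡ 255 (mod 347)
6^8 ≡ 255^2 = 65025 ≡ 136 (mod 347)
6^16 ≡ 136^2 = 18496 ≡ 105 (mod 347)
6^32 ≡ 105^2 = 11025 ≡ 268 (mod 347)
6^64 ≡ 268^2 = 71824 ≡ 342 (mod 347)
6^128 ≡ 342^2 = 116964 ≡ 25 (mod 347)
6^256 ≡ 25^2 = 625 ≡ 278 (mod 347)
346 = 256 + 64 + 16 + 8 + 2 in binary powers of 2.
So 6^346 ≡ 278 · 342 · 105 · 136 · 36 ≡ 1 (mod 347).
Since the result is 1, base 6 gives no evidence that 347 is composite.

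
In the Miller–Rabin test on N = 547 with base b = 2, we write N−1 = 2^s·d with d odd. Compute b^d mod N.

547 − 1 = 546 = 2^1 · 273, so d = 273.
2^1 ≡ 2 (mod 547)
2^2 ≡ 2^2 = 4 ≡ 4 (mod 547)
2^4 ≡ 4^2 = 16 ≡ 16 (mod 547)
2^8 ≡ 16^2 = 256 ≡ 256 (mod 547)
2^16 ≡ 256^2 = 65536 ≡ 443 (mod 547)
2^32 ≡ 443^2 = 196249 ≡ 423 (mod 547)
2^64 ≡ 423^2 = 178929 ≡ 60 (mod 547)
2^128 ≡ 60^2 = 3600 ≡ 318 (mod 547)
2^256 ≡ 318^2 = 101124 ≡ 476 (mod 547)
273 = 256 + 16 + 1 in binary powers of 2.
So 2^273 ≡ 476 · 443 · 2 ≡ 546 (mod 547).
Since 2^d ≡ 546 (mod 547), base 2 does not prove 547 composite.

546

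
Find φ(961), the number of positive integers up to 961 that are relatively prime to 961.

Factor: 961 = 31^2.
φ(961) = 31^1·(31−1) = 930.

930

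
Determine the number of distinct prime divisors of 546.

4

546 = 2 · 273
273 = 3 · 91
91 = 7 · 13
546 = 2 · 3 · 7 · 13, which has 4 distinct prime factors.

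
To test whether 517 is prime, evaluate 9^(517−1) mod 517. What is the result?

9^1 ≡ 9 (mod 517)
9^2 ≡ 9^2 = 81 ≡ 81 (mod 517)
9^4 ≡ 81^2 = 6561 ≡ 357 (mod 517)
9^8 ≡ 357^2 = 127449 ≡ 267 (mod 517)
9^16 ≡ 267^2 = 71289 ≡ 460 (mod 517)
9^32 ≡ 460^2 = 211600 ≡ 147 (mod 517)
9^64 ≡ 147^2 = 21609 ≡ 412 (mod 517)
9^128 ≡ 412^2 = 169744 ≡ 168 (mod 517)
9^256 ≡ 168^2 = 28224 ≡ 306 (mod 517)
9^512 ≡ 306^2 = 93636 ≡ 59 (mod 517)
516 = 512 + 4 in binary powers of 2.
So 9^516 ≡ 59 · 357 ≡ 383 (mod 517).
Since 383 ≠ 1, base 9 is a Fermat witness: 517 is composite.

383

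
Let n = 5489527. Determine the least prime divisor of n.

5489527 is odd.
Digit sum 40, not divisible by 3.
Ends in 7: not divisible by 5.
7: 5489527 = 7·784218 + 1
11: 5489527 = 11·499047 + 10
13: 5489527 = 13·422271 + 4
17: 5489527 = 17·322913 + 6
19: 5489527 = 19·288922 + 9
23: 5489527 = 23·238675 + 2
29: 5489527 = 29·189294 + 1
31: 5489527 = 31·177081 + 16
37: 5489527 = 37·148365 + 22
41: 5489527 = 41·133890 + 37
43: 5489527 = 43·127663 + 18
47: 5489527 = 47·116798 + 21
53: 5489527 = 53·103575 + 52
59: 5489527 = 59·93042 + 49
61: 5489527 = 61·89992 + 15
67: 5489527 = 67·81933 + 16
71: 5489527 = 71·77317 + 20
73: 5489527 = 73·75199

73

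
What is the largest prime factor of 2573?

2573 = 31 · 83
83 is prime.
So 2573 = 31 · 83; the largest prime factor is 83.

83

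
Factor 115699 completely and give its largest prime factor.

115699 = 37 · 3127
3127 = 53 · 59
59 is prime.
So 115699 = 37 · 53 · 59; the largest prime factor is 59.

59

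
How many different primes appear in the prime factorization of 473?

2

473 = 11 · 43
473 = 11 · 43, which has 2 distinct prime factors.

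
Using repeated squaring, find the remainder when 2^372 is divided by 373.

1

2^1 ≡ 2 (mod 373)
2^2 ≡ 2^2 = 4 ≡ 4 (mod 373)
2^4 ≡ 4^2 = 16 ≡ 16 (mod 373)
2^8 ≡ 16^2 = 256 ≡ 256 (mod 373)
2^16 ≡ 256^2 = 65536 ≡ 261 (mod 373)
2^32 ≡ 261^2 = 68121 ≡ 235 (mod 373)
2^64 ≡ 235^2 = 55225 ≡ 21 (mod 373)
2^128 ≡ 21^2 = 441 ≡ 68 (mod 373)
2^256 ≡ 68^2 = 4624 ≡ 148 (mod 373)
372 = 256 + 64 + 32 + 16 + 4 in binary powers of 2.
So 2^372 ≡ 148 · 21 · 235 · 261 · 16 ≡ 1 (mod 373).
Since the result is 1, base 2 gives no evidence that 373 is composite.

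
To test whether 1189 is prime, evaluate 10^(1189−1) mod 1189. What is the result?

426

10^1 ≡ 10 (mod 1189)
10^2 ≡ 10^2 = 100 ≡ 100 (mod 1189)
10^4 ≡ 100^2 = 10000 ≡ 488 (mod 1189)
10^8 ≡ 488^2 = 238144 ≡ 344 (mod 1189)
10^16 ≡ 344^2 = 118336 ≡ 625 (mod 1189)
10^32 ≡ 625^2 = 390625 ≡ 633 (mod 1189)
10^64 ≡ 633^2 = 400689 ≡ 1185 (mod 1189)
10^128 ≡ 1185^2 = 1404225 ≡ 16 (mod 1189)
10^256 ≡ 16^2 = 256 ≡ 256 (mod 1189)
10^512 ≡ 256^2 = 65536 ≡ 141 (mod 1189)
10^1024 ≡ 141^2 = 19881 ≡ 857 (mod 1189)
1188 = 1024 + 128 + 32 + 4 in binary powers of 2.
So 10^1188 ≡ 857 · 16 · 633 · 488 ≡ 426 (mod 1189).
Since 426 ≠ 1, base 10 is a Fermat witness: 1189 is composite.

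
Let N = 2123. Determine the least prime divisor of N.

11

2123 is odd.
Digit sum 8, not divisible by 3.
Ends in 3: not divisible by 5.
7: 2123 = 7·303 + 2
11: 2123 = 11·193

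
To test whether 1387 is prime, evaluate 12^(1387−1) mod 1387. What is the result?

875

12^1 ≡ 12 (mod 1387)
12^2 ≡ 12^2 = 144 ≡ 144 (mod 1387)
12^4 ≡ 144^2 = 20736 ≡ 1318 (mod 1387)
12^8 ≡ 1318^2 = 1737124 ≡ 600 (mod 1387)
12^16 ≡ 600^2 = 360000 ≡ 767 (mod 1387)
12^32 ≡ 767^2 = 588289 ≡ 201 (mod 1387)
12^64 ≡ 201^2 = 40401 ≡ 178 (mod 1387)
12^128 ≡ 178^2 = 31684 ≡ 1170 (mod 1387)
12^256 ≡ 1170^2 = 1368900 ≡ 1318 (mod 1387)
12^512 ≡ 1318^2 = 1737124 ≡ 600 (mod 1387)
12^1024 ≡ 600^2 = 360000 ≡ 767 (mod 1387)
1386 = 1024 + 256 + 64 + 32 + 8 + 2 in binary powers of 2.
So 12^1386 ≡ 767 · 1318 · 178 · 201 · 600 · 144 ≡ 875 (mod 1387).
Since 875 ≠ 1, base 12 is a Fermat witness: 1387 is composite.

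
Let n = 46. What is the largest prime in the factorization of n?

23

46 = 2 · 23
23 is prime.
So 46 = 2 · 23; the largest prime factor is 23.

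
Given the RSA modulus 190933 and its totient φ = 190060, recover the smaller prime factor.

φ(n) = (p−1)(q−1) = n − (p+q) + 1, so p + q = 190933 − 190060 + 1 = 874.
p and q are the roots of t² − 874t + 190933 = 0.
Discriminant: 874² − 4·190933 = 763876 − 763732 = 144; √144 = 12.
q = (874 − 12)/2 = 431, p = (874 + 12)/2 = 443.
Check: 431 · 443 = 190933.

431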